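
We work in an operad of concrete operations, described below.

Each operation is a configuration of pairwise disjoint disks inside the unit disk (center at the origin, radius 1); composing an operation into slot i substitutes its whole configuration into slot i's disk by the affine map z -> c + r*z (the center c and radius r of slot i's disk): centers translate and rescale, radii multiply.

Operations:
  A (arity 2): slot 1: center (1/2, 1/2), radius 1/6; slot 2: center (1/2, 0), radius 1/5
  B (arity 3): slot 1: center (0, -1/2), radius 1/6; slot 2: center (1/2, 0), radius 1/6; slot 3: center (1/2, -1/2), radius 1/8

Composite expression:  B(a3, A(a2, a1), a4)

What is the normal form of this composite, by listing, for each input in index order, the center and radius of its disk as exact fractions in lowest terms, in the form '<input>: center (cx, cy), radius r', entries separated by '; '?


a1: center (7/12, 0), radius 1/30; a2: center (7/12, 1/12), radius 1/36; a3: center (0, -1/2), radius 1/6; a4: center (1/2, -1/2), radius 1/8

Below B, radii multiply path by path; the a-disk centers shift.
a3 passes through 1 substitution, ending at center (0, -1/2), radius 1/6
a2 passes through 2 substitutions, ending at center (7/12, 1/12), radius 1/36
a1 passes through 2 substitutions, ending at center (7/12, 0), radius 1/30
a4 passes through 1 substitution, ending at center (1/2, -1/2), radius 1/8


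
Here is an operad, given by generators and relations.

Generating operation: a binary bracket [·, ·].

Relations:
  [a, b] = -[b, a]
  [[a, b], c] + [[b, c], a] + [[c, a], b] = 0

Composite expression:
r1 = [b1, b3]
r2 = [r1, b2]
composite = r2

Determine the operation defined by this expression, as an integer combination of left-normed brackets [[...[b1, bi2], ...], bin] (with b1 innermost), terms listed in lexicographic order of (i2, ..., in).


In the tensor algebra, words opening b1 carry the b1-anchored form.
Composite bracket: [[b1, b3], b2]
Under [a, b] = ab - ba we get 4 signed associative words (2^2 = 4).
Words beginning with b1 determine it all:
  word b1b3b2 has sign +1, contributing +[[b1, b3], b2]

[[b1, b3], b2]


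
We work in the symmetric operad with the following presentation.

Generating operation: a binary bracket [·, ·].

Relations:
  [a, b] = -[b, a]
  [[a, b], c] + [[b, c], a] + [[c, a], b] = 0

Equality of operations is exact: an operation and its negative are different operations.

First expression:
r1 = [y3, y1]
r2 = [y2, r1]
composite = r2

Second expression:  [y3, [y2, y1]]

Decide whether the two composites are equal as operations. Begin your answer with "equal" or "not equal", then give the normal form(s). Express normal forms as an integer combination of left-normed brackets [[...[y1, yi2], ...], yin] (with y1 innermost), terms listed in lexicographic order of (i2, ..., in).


not equal: they reduce to [[y1, y3], y2] and [[y1, y2], y3]

The first expression reduces to [[y1, y3], y2]
The second expression reduces to [[y1, y2], y3]
The forms do not match — not equal.


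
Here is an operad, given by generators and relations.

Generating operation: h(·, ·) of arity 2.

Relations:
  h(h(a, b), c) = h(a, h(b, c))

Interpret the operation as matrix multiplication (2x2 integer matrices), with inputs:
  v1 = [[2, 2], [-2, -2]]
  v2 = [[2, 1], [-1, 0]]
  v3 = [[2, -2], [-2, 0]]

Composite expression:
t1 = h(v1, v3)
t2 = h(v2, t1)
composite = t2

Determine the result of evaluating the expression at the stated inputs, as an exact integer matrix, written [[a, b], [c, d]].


[[0, -4], [0, 4]]


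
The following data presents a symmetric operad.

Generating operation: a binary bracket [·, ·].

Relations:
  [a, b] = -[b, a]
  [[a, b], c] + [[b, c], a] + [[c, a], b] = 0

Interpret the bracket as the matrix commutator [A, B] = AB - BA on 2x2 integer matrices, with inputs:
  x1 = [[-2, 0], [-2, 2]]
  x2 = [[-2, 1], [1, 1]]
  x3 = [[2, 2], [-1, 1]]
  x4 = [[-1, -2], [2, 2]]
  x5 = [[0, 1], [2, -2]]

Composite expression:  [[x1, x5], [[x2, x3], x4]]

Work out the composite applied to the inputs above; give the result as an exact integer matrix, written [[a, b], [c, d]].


[[-36, -180], [-216, 36]]

[x1, x5] = [[2, -4], [4, -2]]
[x2, x3] = [[-3, -7], [-2, 3]]
[[x2, x3], x4] = [[-18, -9], [18, 18]]
[[x1, x5], [[x2, x3], x4]] = [[-36, -180], [-216, 36]]


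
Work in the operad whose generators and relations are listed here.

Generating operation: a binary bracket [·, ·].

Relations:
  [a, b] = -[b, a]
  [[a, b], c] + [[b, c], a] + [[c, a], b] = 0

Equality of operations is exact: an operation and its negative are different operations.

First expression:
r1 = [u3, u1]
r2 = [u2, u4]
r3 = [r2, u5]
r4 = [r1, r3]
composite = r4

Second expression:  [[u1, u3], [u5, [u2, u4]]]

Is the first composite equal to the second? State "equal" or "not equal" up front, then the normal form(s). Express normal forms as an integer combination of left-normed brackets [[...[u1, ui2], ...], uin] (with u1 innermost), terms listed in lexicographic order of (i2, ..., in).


equal: each reduces to -[[[[u1, u3], u2], u4], u5] + [[[[u1, u3], u4], u2], u5] + [[[[u1, u3], u5], u2], u4] - [[[[u1, u3], u5], u4], u2]

Reducing the first expression gives -[[[[u1, u3], u2], u4], u5] + [[[[u1, u3], u4], u2], u5] + [[[[u1, u3], u5], u2], u4] - [[[[u1, u3], u5], u4], u2]
Reducing the second expression gives -[[[[u1, u3], u2], u4], u5] + [[[[u1, u3], u4], u2], u5] + [[[[u1, u3], u5], u2], u4] - [[[[u1, u3], u5], u4], u2]
Identical normal forms: equal.


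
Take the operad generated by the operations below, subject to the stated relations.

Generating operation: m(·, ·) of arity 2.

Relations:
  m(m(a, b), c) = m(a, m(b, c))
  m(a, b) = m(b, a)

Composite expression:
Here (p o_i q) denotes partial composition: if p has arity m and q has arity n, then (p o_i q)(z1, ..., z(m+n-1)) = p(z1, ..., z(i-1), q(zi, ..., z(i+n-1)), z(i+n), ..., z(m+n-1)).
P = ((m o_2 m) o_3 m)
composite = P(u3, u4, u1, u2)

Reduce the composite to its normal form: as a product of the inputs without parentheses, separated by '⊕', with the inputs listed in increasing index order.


u1 ⊕ u2 ⊕ u3 ⊕ u4

Any arrangement under m is one operation, so sort the u-inputs.
m(u1, u2) collapses to u1 ⊕ u2
m(u4, m(u1, u2)) collapses to u4 ⊕ u1 ⊕ u2
m(u3, m(u4, m(u1, u2))) collapses to u3 ⊕ u4 ⊕ u1 ⊕ u2
sorting the factors by input index: u1 ⊕ u2 ⊕ u3 ⊕ u4


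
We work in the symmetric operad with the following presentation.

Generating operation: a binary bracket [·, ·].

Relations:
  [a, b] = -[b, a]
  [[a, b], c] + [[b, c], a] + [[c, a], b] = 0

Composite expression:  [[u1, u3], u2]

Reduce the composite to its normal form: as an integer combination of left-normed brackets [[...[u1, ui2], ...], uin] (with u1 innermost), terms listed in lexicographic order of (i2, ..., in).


Left-normed coefficients sit on the u1-initial expansion words.
Composite bracket: [[u1, u3], u2]
Under [a, b] = ab - ba we get 4 signed associative words (2^2 = 4).
Keep just the words that open with u1:
  u1u3u2 (sign +1) contributes +[[u1, u3], u2]

[[u1, u3], u2]


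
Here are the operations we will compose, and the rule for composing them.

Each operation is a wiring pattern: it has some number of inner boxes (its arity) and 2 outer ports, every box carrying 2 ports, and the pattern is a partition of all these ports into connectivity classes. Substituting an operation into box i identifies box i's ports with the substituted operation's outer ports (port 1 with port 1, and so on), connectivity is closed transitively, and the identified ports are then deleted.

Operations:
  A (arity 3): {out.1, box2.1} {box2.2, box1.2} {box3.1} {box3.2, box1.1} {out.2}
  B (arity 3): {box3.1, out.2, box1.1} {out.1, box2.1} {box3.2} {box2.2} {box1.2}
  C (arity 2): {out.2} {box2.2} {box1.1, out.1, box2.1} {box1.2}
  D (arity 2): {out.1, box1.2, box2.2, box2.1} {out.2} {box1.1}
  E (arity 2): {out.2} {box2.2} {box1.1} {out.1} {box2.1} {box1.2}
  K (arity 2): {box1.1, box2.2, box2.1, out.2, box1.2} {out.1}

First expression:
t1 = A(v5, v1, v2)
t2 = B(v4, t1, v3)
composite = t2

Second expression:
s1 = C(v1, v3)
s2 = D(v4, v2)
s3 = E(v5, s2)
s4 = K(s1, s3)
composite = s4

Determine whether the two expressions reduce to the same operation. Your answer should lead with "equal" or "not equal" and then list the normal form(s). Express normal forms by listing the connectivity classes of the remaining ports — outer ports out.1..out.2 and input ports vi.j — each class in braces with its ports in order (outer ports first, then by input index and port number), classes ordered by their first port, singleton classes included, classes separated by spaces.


not equal — first {out.1, v1.1} {out.2, v3.1, v4.1} {v1.2, v5.2} {v2.1} {v2.2, v5.1} {v3.2} {v4.2}, second {out.1} {out.2, v1.1, v3.1} {v1.2} {v2.1, v2.2, v4.2} {v3.2} {v4.1} {v5.1} {v5.2}

Reducing the first expression gives {out.1, v1.1} {out.2, v3.1, v4.1} {v1.2, v5.2} {v2.1} {v2.2, v5.1} {v3.2} {v4.2}
Reducing the second expression gives {out.1} {out.2, v1.1, v3.1} {v1.2} {v2.1, v2.2, v4.2} {v3.2} {v4.1} {v5.1} {v5.2}
The forms do not match — not equal.


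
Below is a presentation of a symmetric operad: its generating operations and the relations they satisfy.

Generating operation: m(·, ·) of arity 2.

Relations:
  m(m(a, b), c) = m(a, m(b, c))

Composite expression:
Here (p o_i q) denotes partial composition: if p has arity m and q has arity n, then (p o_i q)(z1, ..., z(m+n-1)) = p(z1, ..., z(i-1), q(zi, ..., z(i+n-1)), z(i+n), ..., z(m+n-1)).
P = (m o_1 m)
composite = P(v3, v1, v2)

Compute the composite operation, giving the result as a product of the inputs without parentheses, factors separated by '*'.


v3 * v1 * v2

Every regrouping of m is equal, so read the v-inputs in written order.
m(v3, v1) reduces to v3 * v1
m(m(v3, v1), v2) reduces to v3 * v1 * v2


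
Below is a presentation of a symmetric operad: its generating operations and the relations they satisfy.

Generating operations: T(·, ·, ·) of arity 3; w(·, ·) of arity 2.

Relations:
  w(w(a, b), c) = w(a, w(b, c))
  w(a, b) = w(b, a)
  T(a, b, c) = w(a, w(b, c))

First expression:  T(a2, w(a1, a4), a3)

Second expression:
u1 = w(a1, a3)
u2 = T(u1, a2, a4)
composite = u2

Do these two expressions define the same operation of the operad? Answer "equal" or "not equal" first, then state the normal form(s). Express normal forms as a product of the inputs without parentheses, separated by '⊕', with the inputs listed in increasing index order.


In normal form, the first expression is a1 ⊕ a2 ⊕ a3 ⊕ a4
In normal form, the second expression is a1 ⊕ a2 ⊕ a3 ⊕ a4
The forms coincide; equal.

equal — both sides give a1 ⊕ a2 ⊕ a3 ⊕ a4


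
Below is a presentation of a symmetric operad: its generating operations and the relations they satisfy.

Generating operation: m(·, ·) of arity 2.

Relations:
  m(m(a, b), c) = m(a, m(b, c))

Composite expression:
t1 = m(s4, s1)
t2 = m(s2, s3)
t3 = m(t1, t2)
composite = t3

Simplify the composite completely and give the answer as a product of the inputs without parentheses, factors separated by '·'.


Every regrouping of m is equal, so read the s-inputs in written order.
m(s4, s1) unparenthesizes to s4 · s1
m(s2, s3) unparenthesizes to s2 · s3
m(m(s4, s1), m(s2, s3)) unparenthesizes to s4 · s1 · s2 · s3

s4 · s1 · s2 · s3


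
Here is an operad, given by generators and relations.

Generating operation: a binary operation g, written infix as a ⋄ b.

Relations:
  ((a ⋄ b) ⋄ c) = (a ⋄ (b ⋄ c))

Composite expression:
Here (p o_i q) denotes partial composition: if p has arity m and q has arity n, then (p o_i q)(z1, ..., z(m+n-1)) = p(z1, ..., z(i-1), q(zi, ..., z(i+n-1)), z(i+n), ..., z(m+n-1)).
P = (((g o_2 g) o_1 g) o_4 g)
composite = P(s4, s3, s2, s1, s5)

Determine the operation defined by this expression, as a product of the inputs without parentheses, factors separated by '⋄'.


Associativity of g dissolves the nesting; only the s-input order survives.
(s4 ⋄ s3) unparenthesizes to s4 ⋄ s3
(s1 ⋄ s5) unparenthesizes to s1 ⋄ s5
(s2 ⋄ (s1 ⋄ s5)) unparenthesizes to s2 ⋄ s1 ⋄ s5
((s4 ⋄ s3) ⋄ (s2 ⋄ (s1 ⋄ s5))) unparenthesizes to s4 ⋄ s3 ⋄ s2 ⋄ s1 ⋄ s5

s4 ⋄ s3 ⋄ s2 ⋄ s1 ⋄ s5


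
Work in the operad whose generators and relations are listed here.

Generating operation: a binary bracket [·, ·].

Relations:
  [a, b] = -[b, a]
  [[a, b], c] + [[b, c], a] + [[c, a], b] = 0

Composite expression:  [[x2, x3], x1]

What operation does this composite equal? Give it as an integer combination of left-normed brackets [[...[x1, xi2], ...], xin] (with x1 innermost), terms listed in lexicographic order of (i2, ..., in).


-[[x1, x2], x3] + [[x1, x3], x2]

Expand each bracket as ab - ba; the x1-initial words give the coefficients.
Composite bracket: [[x2, x3], x1]
The bracket unfolds into 4 signed words via [a, b] = ab - ba (2^2 = 4).
Keep just the words that open with x1:
  x1x2x3 (sign -1) contributes -[[x1, x2], x3]
  x1x3x2 (sign +1) contributes +[[x1, x3], x2]


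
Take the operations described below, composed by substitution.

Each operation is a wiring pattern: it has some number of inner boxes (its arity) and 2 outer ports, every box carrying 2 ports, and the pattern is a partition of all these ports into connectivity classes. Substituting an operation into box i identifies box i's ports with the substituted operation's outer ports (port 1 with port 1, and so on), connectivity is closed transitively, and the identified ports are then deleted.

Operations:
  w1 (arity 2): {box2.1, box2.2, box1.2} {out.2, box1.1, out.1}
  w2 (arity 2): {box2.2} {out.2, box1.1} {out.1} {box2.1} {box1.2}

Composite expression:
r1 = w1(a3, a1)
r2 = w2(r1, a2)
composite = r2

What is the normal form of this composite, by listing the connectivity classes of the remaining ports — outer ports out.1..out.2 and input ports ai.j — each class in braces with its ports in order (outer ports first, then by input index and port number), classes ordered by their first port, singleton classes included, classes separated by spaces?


{out.1} {out.2, a3.1} {a1.1, a1.2, a3.2} {a2.1} {a2.2}

Substituting into w2 glues patterns; closure does the rest.
composing w1 on (a3, a1), with out.j its own outer ports: {out.1, out.2, a3.1} {a1.1, a1.2, a3.2}
composing w2 on (a3, a1, a2), with out.j its own outer ports: {out.1} {out.2, a3.1} {a1.1, a1.2, a3.2} {a2.1} {a2.2}


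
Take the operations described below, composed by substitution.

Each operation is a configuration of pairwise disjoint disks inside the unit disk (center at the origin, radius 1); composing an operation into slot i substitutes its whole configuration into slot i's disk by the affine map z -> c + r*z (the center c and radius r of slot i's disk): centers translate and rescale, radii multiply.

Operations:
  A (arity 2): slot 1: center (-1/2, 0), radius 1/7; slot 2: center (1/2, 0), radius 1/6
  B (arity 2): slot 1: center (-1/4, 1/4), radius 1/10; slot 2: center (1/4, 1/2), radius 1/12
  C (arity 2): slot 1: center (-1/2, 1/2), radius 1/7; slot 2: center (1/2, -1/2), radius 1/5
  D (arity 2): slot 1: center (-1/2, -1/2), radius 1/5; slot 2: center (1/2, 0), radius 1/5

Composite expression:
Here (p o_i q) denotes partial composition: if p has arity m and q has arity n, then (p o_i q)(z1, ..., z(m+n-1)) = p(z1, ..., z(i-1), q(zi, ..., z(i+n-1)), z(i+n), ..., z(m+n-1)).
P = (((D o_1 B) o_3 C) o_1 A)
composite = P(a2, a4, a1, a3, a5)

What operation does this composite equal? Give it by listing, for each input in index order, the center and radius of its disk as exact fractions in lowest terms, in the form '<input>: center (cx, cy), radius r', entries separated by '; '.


Only the slot chain above each a matters under D; compose those maps.
input a2: applying the 3 nested substitutions gives center (-14/25, -9/20), radius 1/350
input a4: applying the 3 nested substitutions gives center (-27/50, -9/20), radius 1/300
input a1: applying the 2 nested substitutions gives center (-9/20, -2/5), radius 1/60
input a3: applying the 2 nested substitutions gives center (2/5, 1/10), radius 1/35
input a5: applying the 2 nested substitutions gives center (3/5, -1/10), radius 1/25

a1: center (-9/20, -2/5), radius 1/60; a2: center (-14/25, -9/20), radius 1/350; a3: center (2/5, 1/10), radius 1/35; a4: center (-27/50, -9/20), radius 1/300; a5: center (3/5, -1/10), radius 1/25


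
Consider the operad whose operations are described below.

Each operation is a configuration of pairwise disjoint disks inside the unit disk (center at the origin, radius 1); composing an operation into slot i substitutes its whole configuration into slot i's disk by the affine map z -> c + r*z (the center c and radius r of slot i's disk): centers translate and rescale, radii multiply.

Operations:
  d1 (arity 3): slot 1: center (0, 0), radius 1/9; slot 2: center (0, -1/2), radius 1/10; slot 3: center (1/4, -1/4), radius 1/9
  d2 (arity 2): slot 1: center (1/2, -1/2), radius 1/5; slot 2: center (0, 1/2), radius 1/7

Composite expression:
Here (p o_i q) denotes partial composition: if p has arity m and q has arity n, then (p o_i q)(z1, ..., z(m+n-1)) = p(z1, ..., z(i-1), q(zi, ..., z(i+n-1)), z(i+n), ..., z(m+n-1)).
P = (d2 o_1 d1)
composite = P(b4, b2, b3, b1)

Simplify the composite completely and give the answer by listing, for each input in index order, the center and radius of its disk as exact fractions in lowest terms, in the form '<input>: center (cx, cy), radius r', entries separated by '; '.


b1: center (0, 1/2), radius 1/7; b2: center (1/2, -3/5), radius 1/50; b3: center (11/20, -11/20), radius 1/45; b4: center (1/2, -1/2), radius 1/45


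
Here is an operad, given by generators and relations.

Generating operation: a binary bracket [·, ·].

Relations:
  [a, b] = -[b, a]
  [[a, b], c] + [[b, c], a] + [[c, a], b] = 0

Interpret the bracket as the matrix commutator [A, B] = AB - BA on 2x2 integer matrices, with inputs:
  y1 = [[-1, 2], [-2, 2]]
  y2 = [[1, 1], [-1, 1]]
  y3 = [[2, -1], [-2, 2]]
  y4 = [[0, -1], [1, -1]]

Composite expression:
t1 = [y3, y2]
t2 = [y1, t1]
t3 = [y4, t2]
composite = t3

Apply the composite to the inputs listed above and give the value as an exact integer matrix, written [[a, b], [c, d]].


[[24, -12], [12, -24]]

[y3, y2] = [[3, 0], [0, -3]]
[y1, [y3, y2]] = [[0, -12], [-12, 0]]
[y4, [y1, [y3, y2]]] = [[24, -12], [12, -24]]


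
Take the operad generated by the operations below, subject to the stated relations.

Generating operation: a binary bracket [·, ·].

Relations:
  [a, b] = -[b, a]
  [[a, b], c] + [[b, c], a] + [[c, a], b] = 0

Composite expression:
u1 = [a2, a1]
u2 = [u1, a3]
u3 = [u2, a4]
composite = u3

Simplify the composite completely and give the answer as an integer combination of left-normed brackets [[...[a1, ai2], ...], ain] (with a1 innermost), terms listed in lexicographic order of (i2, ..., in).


-[[[a1, a2], a3], a4]

Skip Jacobi rewriting: expand, keep a1-initial words, read off terms.
Composite bracket: [[[a2, a1], a3], a4]
Applying ab - ba throughout gives 8 signed words (2^3 = 8).
Collect the words opening with a1:
  a1a2a3a4 appears with sign -1, giving the term -[[[a1, a2], a3], a4]


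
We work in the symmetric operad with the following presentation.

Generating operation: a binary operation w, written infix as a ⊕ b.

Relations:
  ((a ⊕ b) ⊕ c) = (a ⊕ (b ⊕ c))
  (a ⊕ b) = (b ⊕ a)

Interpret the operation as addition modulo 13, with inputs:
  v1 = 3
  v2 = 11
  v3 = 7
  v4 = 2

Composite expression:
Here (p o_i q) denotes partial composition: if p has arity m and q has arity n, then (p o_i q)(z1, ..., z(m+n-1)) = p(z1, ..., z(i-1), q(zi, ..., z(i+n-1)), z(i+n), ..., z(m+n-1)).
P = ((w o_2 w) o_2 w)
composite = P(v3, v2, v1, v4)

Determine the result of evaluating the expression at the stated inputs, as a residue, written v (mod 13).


10 (mod 13)


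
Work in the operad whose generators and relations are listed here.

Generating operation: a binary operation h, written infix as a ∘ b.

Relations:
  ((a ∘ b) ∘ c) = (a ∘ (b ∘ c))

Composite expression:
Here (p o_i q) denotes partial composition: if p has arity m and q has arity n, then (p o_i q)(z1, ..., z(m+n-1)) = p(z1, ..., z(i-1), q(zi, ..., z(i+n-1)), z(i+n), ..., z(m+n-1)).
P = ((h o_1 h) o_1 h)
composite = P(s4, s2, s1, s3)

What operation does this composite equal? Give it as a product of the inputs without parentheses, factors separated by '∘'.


s4 ∘ s2 ∘ s1 ∘ s3

Every regrouping of h is equal, so read the s-inputs in written order.
(s4 ∘ s2) spells out as s4 ∘ s2
((s4 ∘ s2) ∘ s1) spells out as s4 ∘ s2 ∘ s1
(((s4 ∘ s2) ∘ s1) ∘ s3) spells out as s4 ∘ s2 ∘ s1 ∘ s3


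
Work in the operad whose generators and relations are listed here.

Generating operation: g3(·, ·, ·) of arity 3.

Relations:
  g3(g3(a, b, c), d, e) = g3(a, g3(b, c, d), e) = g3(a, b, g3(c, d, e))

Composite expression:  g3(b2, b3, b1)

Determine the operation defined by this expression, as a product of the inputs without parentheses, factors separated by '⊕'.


b2 ⊕ b3 ⊕ b1

Key point: g3 is associative — brackets drop, the b-order remains.
g3(b2, b3, b1) linearizes to b2 ⊕ b3 ⊕ b1


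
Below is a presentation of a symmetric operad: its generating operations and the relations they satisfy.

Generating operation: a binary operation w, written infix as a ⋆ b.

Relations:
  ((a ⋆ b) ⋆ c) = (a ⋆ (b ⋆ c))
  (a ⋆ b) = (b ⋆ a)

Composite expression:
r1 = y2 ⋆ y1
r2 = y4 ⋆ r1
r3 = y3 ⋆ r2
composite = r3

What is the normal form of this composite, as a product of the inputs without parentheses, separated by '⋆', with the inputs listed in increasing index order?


y1 ⋆ y2 ⋆ y3 ⋆ y4

With w associative and commutative, the y-input set is all that matters.
(y2 ⋆ y1) spells out as y2 ⋆ y1
(y4 ⋆ (y2 ⋆ y1)) spells out as y4 ⋆ y2 ⋆ y1
(y3 ⋆ (y4 ⋆ (y2 ⋆ y1))) spells out as y3 ⋆ y4 ⋆ y2 ⋆ y1
putting the inputs in ascending order: y1 ⋆ y2 ⋆ y3 ⋆ y4


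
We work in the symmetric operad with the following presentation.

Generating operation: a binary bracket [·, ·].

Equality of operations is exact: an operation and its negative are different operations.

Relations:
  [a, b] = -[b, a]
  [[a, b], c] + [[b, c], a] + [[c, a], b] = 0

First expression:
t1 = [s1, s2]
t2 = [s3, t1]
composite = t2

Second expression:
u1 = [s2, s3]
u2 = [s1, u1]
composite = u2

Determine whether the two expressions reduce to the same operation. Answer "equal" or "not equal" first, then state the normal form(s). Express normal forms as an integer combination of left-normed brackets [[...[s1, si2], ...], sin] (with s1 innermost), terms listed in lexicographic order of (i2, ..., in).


not equal: they reduce to -[[s1, s2], s3] and [[s1, s2], s3] - [[s1, s3], s2]

Normal form of the first expression: -[[s1, s2], s3]
Normal form of the second expression: [[s1, s2], s3] - [[s1, s3], s2]
They disagree, so not equal.


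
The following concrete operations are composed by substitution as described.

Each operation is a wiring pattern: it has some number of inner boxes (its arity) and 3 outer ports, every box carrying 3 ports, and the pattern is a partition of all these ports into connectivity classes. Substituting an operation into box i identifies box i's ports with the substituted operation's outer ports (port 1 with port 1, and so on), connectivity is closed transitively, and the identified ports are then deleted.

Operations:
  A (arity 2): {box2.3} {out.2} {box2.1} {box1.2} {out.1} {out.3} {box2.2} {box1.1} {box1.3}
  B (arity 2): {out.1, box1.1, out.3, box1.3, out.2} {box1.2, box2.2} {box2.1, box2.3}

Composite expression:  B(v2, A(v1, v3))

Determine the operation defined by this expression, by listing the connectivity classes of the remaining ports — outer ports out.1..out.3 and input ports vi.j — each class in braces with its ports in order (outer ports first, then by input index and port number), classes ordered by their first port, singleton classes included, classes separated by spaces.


{out.1, out.2, out.3, v2.1, v2.3} {v1.1} {v1.2} {v1.3} {v2.2} {v3.1} {v3.2} {v3.3}

Reachability decides: close wires over B-identified ports.
A over (v1, v3) gives {out.1} {out.2} {out.3} {v1.1} {v1.2} {v1.3} {v3.1} {v3.2} {v3.3}, out.j being that stage's outer ports
B over (v2, v1, v3) gives {out.1, out.2, out.3, v2.1, v2.3} {v1.1} {v1.2} {v1.3} {v2.2} {v3.1} {v3.2} {v3.3}, out.j being that stage's outer ports


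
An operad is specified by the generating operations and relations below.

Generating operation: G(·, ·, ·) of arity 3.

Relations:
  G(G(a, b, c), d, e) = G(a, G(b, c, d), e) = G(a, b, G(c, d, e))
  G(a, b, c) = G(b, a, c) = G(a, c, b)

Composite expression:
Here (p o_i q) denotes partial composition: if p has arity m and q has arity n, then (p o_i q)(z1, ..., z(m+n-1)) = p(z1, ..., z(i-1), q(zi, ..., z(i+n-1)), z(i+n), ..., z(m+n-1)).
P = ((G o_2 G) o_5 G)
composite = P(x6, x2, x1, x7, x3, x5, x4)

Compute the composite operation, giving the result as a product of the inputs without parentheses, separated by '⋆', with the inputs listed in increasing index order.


Key point: G commutes, so take the x-inputs in any fixed order.
G(x2, x1, x7) unparenthesizes to x2 ⋆ x1 ⋆ x7
G(x3, x5, x4) unparenthesizes to x3 ⋆ x5 ⋆ x4
G(x6, G(x2, x1, x7), G(x3, x5, x4)) unparenthesizes to x6 ⋆ x2 ⋆ x1 ⋆ x7 ⋆ x3 ⋆ x5 ⋆ x4
putting the inputs in ascending order: x1 ⋆ x2 ⋆ x3 ⋆ x4 ⋆ x5 ⋆ x6 ⋆ x7

x1 ⋆ x2 ⋆ x3 ⋆ x4 ⋆ x5 ⋆ x6 ⋆ x7


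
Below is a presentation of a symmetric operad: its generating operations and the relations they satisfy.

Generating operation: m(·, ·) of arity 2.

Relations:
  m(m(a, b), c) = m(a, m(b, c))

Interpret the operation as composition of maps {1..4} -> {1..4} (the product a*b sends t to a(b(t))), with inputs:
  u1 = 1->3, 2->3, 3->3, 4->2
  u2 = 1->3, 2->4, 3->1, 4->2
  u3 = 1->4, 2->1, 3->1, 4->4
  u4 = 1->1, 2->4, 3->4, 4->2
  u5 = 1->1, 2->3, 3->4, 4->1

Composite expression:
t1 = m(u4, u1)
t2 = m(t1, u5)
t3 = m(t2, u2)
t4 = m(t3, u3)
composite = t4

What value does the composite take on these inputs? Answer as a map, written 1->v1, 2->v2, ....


1->4, 2->4, 3->4, 4->4

m(u4, u1) = 1->4, 2->4, 3->4, 4->4
m(m(u4, u1), u5) = 1->4, 2->4, 3->4, 4->4
m(m(m(u4, u1), u5), u2) = 1->4, 2->4, 3->4, 4->4
m(m(m(m(u4, u1), u5), u2), u3) = 1->4, 2->4, 3->4, 4->4


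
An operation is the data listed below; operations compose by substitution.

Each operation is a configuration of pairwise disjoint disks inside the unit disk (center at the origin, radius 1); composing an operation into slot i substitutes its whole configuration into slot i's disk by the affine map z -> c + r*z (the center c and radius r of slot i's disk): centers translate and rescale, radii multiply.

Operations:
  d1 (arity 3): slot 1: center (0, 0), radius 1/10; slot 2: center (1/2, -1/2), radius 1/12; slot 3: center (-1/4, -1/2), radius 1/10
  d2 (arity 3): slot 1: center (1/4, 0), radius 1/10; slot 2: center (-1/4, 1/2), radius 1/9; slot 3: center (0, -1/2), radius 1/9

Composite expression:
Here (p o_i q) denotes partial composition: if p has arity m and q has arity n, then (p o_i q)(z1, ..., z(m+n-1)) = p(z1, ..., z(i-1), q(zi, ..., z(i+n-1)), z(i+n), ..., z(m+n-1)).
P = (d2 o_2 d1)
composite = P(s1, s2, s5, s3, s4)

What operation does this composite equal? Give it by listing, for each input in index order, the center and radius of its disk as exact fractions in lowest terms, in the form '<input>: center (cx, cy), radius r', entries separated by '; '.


Only the slot chain above each s matters under d2; compose those maps.
tracing s1 down its 1-map path: center (1/4, 0), radius 1/10
tracing s2 down its 2-map path: center (-1/4, 1/2), radius 1/90
tracing s5 down its 2-map path: center (-7/36, 4/9), radius 1/108
tracing s3 down its 2-map path: center (-5/18, 4/9), radius 1/90
tracing s4 down its 1-map path: center (0, -1/2), radius 1/9

s1: center (1/4, 0), radius 1/10; s2: center (-1/4, 1/2), radius 1/90; s3: center (-5/18, 4/9), radius 1/90; s4: center (0, -1/2), radius 1/9; s5: center (-7/36, 4/9), radius 1/108


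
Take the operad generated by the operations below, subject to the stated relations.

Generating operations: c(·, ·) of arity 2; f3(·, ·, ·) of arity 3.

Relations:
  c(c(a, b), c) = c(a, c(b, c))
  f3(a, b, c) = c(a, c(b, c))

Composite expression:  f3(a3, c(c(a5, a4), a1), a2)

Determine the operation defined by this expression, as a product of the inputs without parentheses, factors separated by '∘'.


a3 ∘ a5 ∘ a4 ∘ a1 ∘ a2

All parenthesizations of f3 agree; list the a-inputs left to right.
c(a5, a4) flattens to a5 ∘ a4
c(c(a5, a4), a1) flattens to a5 ∘ a4 ∘ a1
f3(a3, c(c(a5, a4), a1), a2) flattens to a3 ∘ a5 ∘ a4 ∘ a1 ∘ a2


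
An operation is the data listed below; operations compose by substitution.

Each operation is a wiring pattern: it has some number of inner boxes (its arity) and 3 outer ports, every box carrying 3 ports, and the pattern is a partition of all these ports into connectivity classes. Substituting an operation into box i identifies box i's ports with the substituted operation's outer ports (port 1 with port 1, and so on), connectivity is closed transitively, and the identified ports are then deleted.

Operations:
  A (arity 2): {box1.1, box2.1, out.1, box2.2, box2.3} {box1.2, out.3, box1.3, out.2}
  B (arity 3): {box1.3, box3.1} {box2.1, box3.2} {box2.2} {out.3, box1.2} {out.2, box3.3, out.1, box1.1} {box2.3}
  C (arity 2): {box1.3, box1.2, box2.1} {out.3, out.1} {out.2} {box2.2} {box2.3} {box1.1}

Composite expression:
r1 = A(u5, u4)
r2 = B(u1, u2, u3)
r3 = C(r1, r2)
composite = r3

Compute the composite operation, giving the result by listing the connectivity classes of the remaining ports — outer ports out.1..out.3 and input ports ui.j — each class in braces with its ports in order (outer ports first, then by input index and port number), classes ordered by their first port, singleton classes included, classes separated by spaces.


Treat the ports identified at C as solder joints: merge, then drop.
the subtree at A composes to {out.1, u4.1, u4.2, u4.3, u5.1} {out.2, out.3, u5.2, u5.3} on (u5, u4); out.j = own outer ports
the subtree at B composes to {out.1, out.2, u1.1, u3.3} {out.3, u1.2} {u1.3, u3.1} {u2.1, u3.2} {u2.2} {u2.3} on (u1, u2, u3); out.j = own outer ports
the subtree at C composes to {out.1, out.3} {out.2} {u1.1, u3.3, u5.2, u5.3} {u1.2} {u1.3, u3.1} {u2.1, u3.2} {u2.2} {u2.3} {u4.1, u4.2, u4.3, u5.1} on (u5, u4, u1, u2, u3); out.j = own outer ports

{out.1, out.3} {out.2} {u1.1, u3.3, u5.2, u5.3} {u1.2} {u1.3, u3.1} {u2.1, u3.2} {u2.2} {u2.3} {u4.1, u4.2, u4.3, u5.1}


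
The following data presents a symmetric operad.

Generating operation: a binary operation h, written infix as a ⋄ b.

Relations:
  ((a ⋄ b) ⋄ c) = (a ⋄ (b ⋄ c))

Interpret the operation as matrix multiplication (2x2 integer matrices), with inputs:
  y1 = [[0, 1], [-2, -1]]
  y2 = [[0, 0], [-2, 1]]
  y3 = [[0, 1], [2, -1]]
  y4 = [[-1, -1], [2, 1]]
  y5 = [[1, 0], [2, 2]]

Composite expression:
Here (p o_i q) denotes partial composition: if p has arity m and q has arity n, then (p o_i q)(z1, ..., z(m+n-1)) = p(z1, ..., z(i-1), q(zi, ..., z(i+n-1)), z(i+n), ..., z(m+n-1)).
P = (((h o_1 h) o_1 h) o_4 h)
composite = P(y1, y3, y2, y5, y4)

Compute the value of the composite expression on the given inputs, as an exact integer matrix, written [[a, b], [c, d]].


[[-4, -2], [-4, -2]]

(y1 ⋄ y3) = [[2, -1], [-2, -1]]
((y1 ⋄ y3) ⋄ y2) = [[2, -1], [2, -1]]
(y5 ⋄ y4) = [[-1, -1], [2, 0]]
(((y1 ⋄ y3) ⋄ y2) ⋄ (y5 ⋄ y4)) = [[-4, -2], [-4, -2]]


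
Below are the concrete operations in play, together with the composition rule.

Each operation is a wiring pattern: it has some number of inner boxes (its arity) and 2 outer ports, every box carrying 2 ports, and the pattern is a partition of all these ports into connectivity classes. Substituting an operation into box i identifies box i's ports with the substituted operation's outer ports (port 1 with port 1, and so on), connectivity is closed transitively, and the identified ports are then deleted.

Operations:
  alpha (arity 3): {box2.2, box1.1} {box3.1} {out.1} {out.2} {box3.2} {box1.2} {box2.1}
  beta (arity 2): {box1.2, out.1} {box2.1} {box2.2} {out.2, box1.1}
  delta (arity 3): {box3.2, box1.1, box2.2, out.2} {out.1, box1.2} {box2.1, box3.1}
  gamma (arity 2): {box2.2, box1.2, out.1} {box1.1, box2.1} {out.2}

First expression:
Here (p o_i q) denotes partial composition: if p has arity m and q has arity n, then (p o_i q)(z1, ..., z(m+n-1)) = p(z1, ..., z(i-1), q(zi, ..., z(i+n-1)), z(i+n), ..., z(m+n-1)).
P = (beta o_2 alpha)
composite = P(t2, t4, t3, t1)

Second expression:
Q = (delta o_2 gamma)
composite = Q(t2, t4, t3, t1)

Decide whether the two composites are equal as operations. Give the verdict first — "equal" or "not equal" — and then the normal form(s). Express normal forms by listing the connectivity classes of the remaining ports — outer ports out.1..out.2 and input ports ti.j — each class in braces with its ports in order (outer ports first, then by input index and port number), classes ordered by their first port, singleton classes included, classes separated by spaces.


not equal; the first gives {out.1, t2.2} {out.2, t2.1} {t1.1} {t1.2} {t3.1} {t3.2, t4.1} {t4.2} and the second {out.1, t2.2} {out.2, t1.2, t2.1} {t1.1, t3.2, t4.2} {t3.1, t4.1}


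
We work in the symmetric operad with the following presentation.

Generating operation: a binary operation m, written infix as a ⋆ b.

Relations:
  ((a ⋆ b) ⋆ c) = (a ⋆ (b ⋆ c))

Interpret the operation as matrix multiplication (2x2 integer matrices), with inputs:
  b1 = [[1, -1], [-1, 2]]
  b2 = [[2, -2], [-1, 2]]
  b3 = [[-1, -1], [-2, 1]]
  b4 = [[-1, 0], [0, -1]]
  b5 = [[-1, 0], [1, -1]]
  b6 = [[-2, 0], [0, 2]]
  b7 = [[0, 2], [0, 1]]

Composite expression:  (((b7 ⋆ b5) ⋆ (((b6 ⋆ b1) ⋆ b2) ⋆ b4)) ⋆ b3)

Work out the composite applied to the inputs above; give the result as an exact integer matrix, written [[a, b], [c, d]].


(b7 ⋆ b5) = [[2, -2], [1, -1]]
(b6 ⋆ b1) = [[-2, 2], [-2, 4]]
((b6 ⋆ b1) ⋆ b2) = [[-6, 8], [-8, 12]]
(((b6 ⋆ b1) ⋆ b2) ⋆ b4) = [[6, -8], [8, -12]]
((b7 ⋆ b5) ⋆ (((b6 ⋆ b1) ⋆ b2) ⋆ b4)) = [[-4, 8], [-2, 4]]
(((b7 ⋆ b5) ⋆ (((b6 ⋆ b1) ⋆ b2) ⋆ b4)) ⋆ b3) = [[-12, 12], [-6, 6]]

[[-12, 12], [-6, 6]]


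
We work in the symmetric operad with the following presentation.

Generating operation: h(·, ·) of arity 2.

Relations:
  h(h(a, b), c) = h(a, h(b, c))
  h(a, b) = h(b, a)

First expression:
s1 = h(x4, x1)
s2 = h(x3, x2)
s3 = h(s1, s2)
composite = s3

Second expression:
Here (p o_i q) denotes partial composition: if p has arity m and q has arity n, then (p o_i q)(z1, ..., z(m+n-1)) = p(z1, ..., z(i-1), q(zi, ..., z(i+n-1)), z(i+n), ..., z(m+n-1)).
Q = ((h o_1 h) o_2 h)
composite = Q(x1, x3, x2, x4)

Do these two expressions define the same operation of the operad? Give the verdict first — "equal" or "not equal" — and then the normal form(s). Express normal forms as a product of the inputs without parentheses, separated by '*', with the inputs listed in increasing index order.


equal; the common form is x1 * x2 * x3 * x4

In normal form, the first expression is x1 * x2 * x3 * x4
In normal form, the second expression is x1 * x2 * x3 * x4
Same normal form: equal.


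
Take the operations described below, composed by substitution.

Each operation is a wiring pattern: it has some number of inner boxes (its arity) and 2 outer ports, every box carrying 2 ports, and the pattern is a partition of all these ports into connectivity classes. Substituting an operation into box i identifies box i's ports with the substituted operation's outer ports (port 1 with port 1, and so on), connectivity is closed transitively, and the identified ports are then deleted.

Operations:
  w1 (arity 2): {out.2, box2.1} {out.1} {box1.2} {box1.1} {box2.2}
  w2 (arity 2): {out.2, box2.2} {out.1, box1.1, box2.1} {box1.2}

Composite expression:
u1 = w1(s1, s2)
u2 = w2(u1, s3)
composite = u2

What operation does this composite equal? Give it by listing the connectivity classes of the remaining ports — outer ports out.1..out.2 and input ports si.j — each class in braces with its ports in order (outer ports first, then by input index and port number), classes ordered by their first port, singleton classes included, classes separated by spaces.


Treat the ports identified at w2 as solder joints: merge, then drop.
after w1, the pattern on (s1, s2) reads {out.1} {out.2, s2.1} {s1.1} {s1.2} {s2.2} (out.j = its outer ports)
after w2, the pattern on (s1, s2, s3) reads {out.1, s3.1} {out.2, s3.2} {s1.1} {s1.2} {s2.1} {s2.2} (out.j = its outer ports)

{out.1, s3.1} {out.2, s3.2} {s1.1} {s1.2} {s2.1} {s2.2}


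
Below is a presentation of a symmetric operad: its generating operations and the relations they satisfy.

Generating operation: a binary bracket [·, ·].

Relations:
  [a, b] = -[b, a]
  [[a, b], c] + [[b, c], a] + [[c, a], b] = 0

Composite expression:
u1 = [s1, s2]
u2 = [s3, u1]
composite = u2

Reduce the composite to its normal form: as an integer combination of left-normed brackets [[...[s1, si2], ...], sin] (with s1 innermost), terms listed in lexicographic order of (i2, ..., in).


-[[s1, s2], s3]


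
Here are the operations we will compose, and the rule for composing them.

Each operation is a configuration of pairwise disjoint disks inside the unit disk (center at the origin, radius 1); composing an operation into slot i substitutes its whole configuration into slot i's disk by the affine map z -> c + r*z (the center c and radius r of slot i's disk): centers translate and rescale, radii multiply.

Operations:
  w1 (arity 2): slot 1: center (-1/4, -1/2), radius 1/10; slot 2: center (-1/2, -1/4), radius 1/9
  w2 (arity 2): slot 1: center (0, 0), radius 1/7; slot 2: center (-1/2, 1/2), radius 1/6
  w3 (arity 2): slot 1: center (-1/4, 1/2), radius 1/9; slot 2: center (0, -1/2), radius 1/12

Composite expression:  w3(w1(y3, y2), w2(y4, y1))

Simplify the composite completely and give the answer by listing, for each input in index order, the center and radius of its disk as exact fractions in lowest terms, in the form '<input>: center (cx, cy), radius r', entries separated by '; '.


y1: center (-1/24, -11/24), radius 1/72; y2: center (-11/36, 17/36), radius 1/81; y3: center (-5/18, 4/9), radius 1/90; y4: center (0, -1/2), radius 1/84

Affine substitution under w3: radii multiply and y-centers shift.
y3 passes through 2 substitutions, ending at center (-5/18, 4/9), radius 1/90
y2 passes through 2 substitutions, ending at center (-11/36, 17/36), radius 1/81
y4 passes through 2 substitutions, ending at center (0, -1/2), radius 1/84
y1 passes through 2 substitutions, ending at center (-1/24, -11/24), radius 1/72


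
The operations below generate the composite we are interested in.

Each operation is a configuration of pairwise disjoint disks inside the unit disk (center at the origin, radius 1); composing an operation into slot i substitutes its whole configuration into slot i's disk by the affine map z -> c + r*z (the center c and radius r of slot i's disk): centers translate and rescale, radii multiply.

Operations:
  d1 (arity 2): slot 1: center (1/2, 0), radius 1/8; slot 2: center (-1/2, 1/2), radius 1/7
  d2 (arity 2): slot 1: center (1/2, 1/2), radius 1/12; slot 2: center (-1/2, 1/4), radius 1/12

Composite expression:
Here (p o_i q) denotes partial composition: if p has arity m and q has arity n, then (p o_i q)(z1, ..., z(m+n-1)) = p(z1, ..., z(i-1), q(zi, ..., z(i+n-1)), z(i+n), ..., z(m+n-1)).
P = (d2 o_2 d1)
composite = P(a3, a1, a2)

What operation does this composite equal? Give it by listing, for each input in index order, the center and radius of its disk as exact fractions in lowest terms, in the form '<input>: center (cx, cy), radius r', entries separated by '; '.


a1: center (-11/24, 1/4), radius 1/96; a2: center (-13/24, 7/24), radius 1/84; a3: center (1/2, 1/2), radius 1/12

Affine substitution under d2: radii multiply and a-centers shift.
for a3, the 1-step affine chain lands on center (1/2, 1/2), radius 1/12
for a1, the 2-step affine chain lands on center (-11/24, 1/4), radius 1/96
for a2, the 2-step affine chain lands on center (-13/24, 7/24), radius 1/84
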